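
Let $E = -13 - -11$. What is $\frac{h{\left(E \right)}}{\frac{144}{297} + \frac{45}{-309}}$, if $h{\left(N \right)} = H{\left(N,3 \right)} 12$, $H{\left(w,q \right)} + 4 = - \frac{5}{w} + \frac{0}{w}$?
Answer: $- \frac{61182}{1153} \approx -53.063$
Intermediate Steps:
$E = -2$ ($E = -13 + 11 = -2$)
$H{\left(w,q \right)} = -4 - \frac{5}{w}$ ($H{\left(w,q \right)} = -4 + \left(- \frac{5}{w} + \frac{0}{w}\right) = -4 + \left(- \frac{5}{w} + 0\right) = -4 - \frac{5}{w}$)
$h{\left(N \right)} = -48 - \frac{60}{N}$ ($h{\left(N \right)} = \left(-4 - \frac{5}{N}\right) 12 = -48 - \frac{60}{N}$)
$\frac{h{\left(E \right)}}{\frac{144}{297} + \frac{45}{-309}} = \frac{-48 - \frac{60}{-2}}{\frac{144}{297} + \frac{45}{-309}} = \frac{-48 - -30}{144 \cdot \frac{1}{297} + 45 \left(- \frac{1}{309}\right)} = \frac{-48 + 30}{\frac{16}{33} - \frac{15}{103}} = - \frac{18}{\frac{1153}{3399}} = \left(-18\right) \frac{3399}{1153} = - \frac{61182}{1153}$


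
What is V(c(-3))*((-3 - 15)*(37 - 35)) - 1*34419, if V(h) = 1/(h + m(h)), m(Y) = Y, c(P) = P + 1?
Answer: -34410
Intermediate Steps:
c(P) = 1 + P
V(h) = 1/(2*h) (V(h) = 1/(h + h) = 1/(2*h))
V(c(-3))*((-3 - 15)*(37 - 35)) - 1*34419 = (1/(2*(1 - 3)))*((-3 - 15)*(37 - 35)) - 1*34419 = ((1/2)/(-2))*(-18*2) - 34419 = ((1/2)*(-1/2))*(-36) - 34419 = -1/4*(-36) - 34419 = 9 - 34419 = -34410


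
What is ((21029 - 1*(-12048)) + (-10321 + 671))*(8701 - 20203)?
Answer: -269457354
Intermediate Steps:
((21029 - 1*(-12048)) + (-10321 + 671))*(8701 - 20203) = ((21029 + 12048) - 9650)*(-11502) = (33077 - 9650)*(-11502) = 23427*(-11502) = -269457354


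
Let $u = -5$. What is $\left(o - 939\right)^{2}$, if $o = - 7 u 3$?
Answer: $695556$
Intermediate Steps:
$o = 105$ ($o = \left(-7\right) \left(-5\right) 3 = 35 \cdot 3 = 105$)
$\left(o - 939\right)^{2} = \left(105 - 939\right)^{2} = \left(-834\right)^{2} = 695556$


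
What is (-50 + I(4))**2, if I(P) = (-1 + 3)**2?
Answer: 2116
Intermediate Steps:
I(P) = 4 (I(P) = 2**2 = 4)
(-50 + I(4))**2 = (-50 + 4)**2 = (-46)**2 = 2116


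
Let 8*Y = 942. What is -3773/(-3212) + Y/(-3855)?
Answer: 214647/187610 ≈ 1.1441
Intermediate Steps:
Y = 471/4 (Y = (1/8)*942 = 471/4 ≈ 117.75)
-3773/(-3212) + Y/(-3855) = -3773/(-3212) + (471/4)/(-3855) = -3773*(-1/3212) + (471/4)*(-1/3855) = 343/292 - 157/5140 = 214647/187610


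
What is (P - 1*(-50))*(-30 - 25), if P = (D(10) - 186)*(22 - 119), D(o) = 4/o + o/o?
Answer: -987591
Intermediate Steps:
D(o) = 1 + 4/o (D(o) = 4/o + 1 = 1 + 4/o)
P = 89531/5 (P = ((4 + 10)/10 - 186)*(22 - 119) = ((1/10)*14 - 186)*(-97) = (7/5 - 186)*(-97) = -923/5*(-97) = 89531/5 ≈ 17906.)
(P - 1*(-50))*(-30 - 25) = (89531/5 - 1*(-50))*(-30 - 25) = (89531/5 + 50)*(-55) = (89781/5)*(-55) = -987591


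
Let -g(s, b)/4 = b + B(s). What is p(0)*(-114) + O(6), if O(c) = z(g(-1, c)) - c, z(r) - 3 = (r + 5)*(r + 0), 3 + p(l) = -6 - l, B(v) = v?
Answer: 1323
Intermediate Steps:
g(s, b) = -4*b - 4*s (g(s, b) = -4*(b + s) = -4*b - 4*s)
p(l) = -9 - l (p(l) = -3 + (-6 - l) = -9 - l)
z(r) = 3 + r*(5 + r) (z(r) = 3 + (r + 5)*(r + 0) = 3 + (5 + r)*r = 3 + r*(5 + r))
O(c) = 23 + (4 - 4*c)**2 - 21*c (O(c) = (3 + (-4*c - 4*(-1))**2 + 5*(-4*c - 4*(-1))) - c = (3 + (-4*c + 4)**2 + 5*(-4*c + 4)) - c = (3 + (4 - 4*c)**2 + 5*(4 - 4*c)) - c = (3 + (4 - 4*c)**2 + (20 - 20*c)) - c = (23 + (4 - 4*c)**2 - 20*c) - c = 23 + (4 - 4*c)**2 - 21*c)
p(0)*(-114) + O(6) = (-9 - 1*0)*(-114) + (39 - 53*6 + 16*6**2) = (-9 + 0)*(-114) + (39 - 318 + 16*36) = -9*(-114) + (39 - 318 + 576) = 1026 + 297 = 1323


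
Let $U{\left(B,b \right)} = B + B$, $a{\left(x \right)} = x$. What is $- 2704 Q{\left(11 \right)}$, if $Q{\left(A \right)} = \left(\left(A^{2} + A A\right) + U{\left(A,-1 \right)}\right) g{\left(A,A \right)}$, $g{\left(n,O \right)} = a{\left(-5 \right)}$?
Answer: $3569280$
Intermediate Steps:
$U{\left(B,b \right)} = 2 B$
$g{\left(n,O \right)} = -5$
$Q{\left(A \right)} = - 10 A - 10 A^{2}$ ($Q{\left(A \right)} = \left(\left(A^{2} + A A\right) + 2 A\right) \left(-5\right) = \left(\left(A^{2} + A^{2}\right) + 2 A\right) \left(-5\right) = \left(2 A^{2} + 2 A\right) \left(-5\right) = \left(2 A + 2 A^{2}\right) \left(-5\right) = - 10 A - 10 A^{2}$)
$- 2704 Q{\left(11 \right)} = - 2704 \cdot 10 \cdot 11 \left(-1 - 11\right) = - 2704 \cdot 10 \cdot 11 \left(-12\right) = \left(-2704\right) \left(-1320\right) = 3569280$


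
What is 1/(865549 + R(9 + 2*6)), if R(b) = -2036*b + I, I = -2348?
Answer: 1/820445 ≈ 1.2189e-6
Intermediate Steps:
R(b) = -2348 - 2036*b (R(b) = -2036*b - 2348 = -2348 - 2036*b)
1/(865549 + R(9 + 2*6)) = 1/(865549 + (-2348 - 2036*(9 + 2*6))) = 1/(865549 + (-2348 - 2036*(9 + 12))) = 1/(865549 + (-2348 - 2036*21)) = 1/(865549 + (-2348 - 42756)) = 1/(865549 - 45104) = 1/820445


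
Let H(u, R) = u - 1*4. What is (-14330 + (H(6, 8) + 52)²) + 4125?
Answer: -7289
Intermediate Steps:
H(u, R) = -4 + u (H(u, R) = u - 4 = -4 + u)
(-14330 + (H(6, 8) + 52)²) + 4125 = (-14330 + ((-4 + 6) + 52)²) + 4125 = (-14330 + (2 + 52)²) + 4125 = (-14330 + 54²) + 4125 = (-14330 + 2916) + 4125 = -11414 + 4125 = -7289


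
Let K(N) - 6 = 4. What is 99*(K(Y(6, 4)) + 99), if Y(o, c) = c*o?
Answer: 10791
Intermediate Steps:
K(N) = 10 (K(N) = 6 + 4 = 10)
99*(K(Y(6, 4)) + 99) = 99*(10 + 99) = 99*109 = 10791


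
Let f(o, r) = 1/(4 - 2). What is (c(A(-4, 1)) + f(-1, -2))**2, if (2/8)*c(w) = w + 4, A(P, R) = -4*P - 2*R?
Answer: 21025/4 ≈ 5256.3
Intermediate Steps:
f(o, r) = 1/2
c(w) = 16 + 4*w (c(w) = 4*(w + 4) = 4*(4 + w) = 16 + 4*w)
(c(A(-4, 1)) + f(-1, -2))**2 = ((16 + 4*(-4*(-4) - 2*1)) + 1/2)**2 = ((16 + 4*(16 - 2)) + 1/2)**2 = ((16 + 4*14) + 1/2)**2 = ((16 + 56) + 1/2)**2 = (72 + 1/2)**2 = (145/2)**2 = 21025/4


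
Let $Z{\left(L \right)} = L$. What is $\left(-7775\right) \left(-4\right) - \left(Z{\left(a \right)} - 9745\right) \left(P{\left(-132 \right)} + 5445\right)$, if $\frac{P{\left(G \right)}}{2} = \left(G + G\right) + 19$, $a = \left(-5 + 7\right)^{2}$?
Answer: $48297755$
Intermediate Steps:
$a = 4$ ($a = 2^{2} = 4$)
$P{\left(G \right)} = 38 + 4 G$ ($P{\left(G \right)} = 2 \left(\left(G + G\right) + 19\right) = 2 \left(2 G + 19\right) = 2 \left(19 + 2 G\right) = 38 + 4 G$)
$\left(-7775\right) \left(-4\right) - \left(Z{\left(a \right)} - 9745\right) \left(P{\left(-132 \right)} + 5445\right) = \left(-7775\right) \left(-4\right) - \left(4 - 9745\right) \left(\left(38 + 4 \left(-132\right)\right) + 5445\right) = 31100 - - 9741 \left(\left(38 - 528\right) + 5445\right) = 31100 - - 9741 \left(-490 + 5445\right) = 31100 - \left(-9741\right) 4955 = 31100 - -48266655 = 31100 + 48266655 = 48297755$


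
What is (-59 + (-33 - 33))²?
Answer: 15625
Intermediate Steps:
(-59 + (-33 - 33))² = (-59 - 66)² = (-125)² = 15625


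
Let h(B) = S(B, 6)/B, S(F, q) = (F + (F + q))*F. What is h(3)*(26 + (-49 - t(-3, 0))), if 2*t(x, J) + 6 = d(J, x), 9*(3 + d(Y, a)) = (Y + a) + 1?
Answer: -662/3 ≈ -220.67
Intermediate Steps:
S(F, q) = F*(q + 2*F) (S(F, q) = (q + 2*F)*F = F*(q + 2*F))
d(Y, a) = -26/9 + Y/9 + a/9 (d(Y, a) = -3 + ((Y + a) + 1)/9 = -3 + (1 + Y + a)/9 = -3 + (1/9 + Y/9 + a/9) = -26/9 + Y/9 + a/9)
t(x, J) = -40/9 + J/18 + x/18 (t(x, J) = -3 + (-26/9 + J/9 + x/9)/2 = -3 + (-13/9 + J/18 + x/18) = -40/9 + J/18 + x/18)
h(B) = 6 + 2*B (h(B) = (B*(6 + 2*B))/B = 6 + 2*B)
h(3)*(26 + (-49 - t(-3, 0))) = (6 + 2*3)*(26 + (-49 - (-40/9 + (1/18)*0 + (1/18)*(-3)))) = (6 + 6)*(26 + (-49 - (-40/9 + 0 - 1/6))) = 12*(26 + (-49 - 1*(-83/18))) = 12*(26 + (-49 + 83/18)) = 12*(26 - 799/18) = 12*(-331/18) = -662/3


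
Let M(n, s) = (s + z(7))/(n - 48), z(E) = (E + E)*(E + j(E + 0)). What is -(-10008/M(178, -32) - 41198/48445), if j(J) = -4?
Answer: 6302929478/48445 ≈ 1.3010e+5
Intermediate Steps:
z(E) = 2*E*(-4 + E) (z(E) = (E + E)*(E - 4) = (2*E)*(-4 + E) = 2*E*(-4 + E))
M(n, s) = (42 + s)/(-48 + n) (M(n, s) = (s + 2*7*(-4 + 7))/(n - 48) = (s + 2*7*3)/(-48 + n) = (s + 42)/(-48 + n) = (42 + s)/(-48 + n))
-(-10008/M(178, -32) - 41198/48445) = -(-10008*(-48 + 178)/(42 - 32) - 41198/48445) = -(-10008/(10/130) - 41198*1/48445) = -(-10008/((1/130)*10) - 41198/48445) = -(-10008/1/13 - 41198/48445) = -(-10008*13 - 41198/48445) = -(-130104 - 41198/48445) = -1*(-6302929478/48445) = 6302929478/48445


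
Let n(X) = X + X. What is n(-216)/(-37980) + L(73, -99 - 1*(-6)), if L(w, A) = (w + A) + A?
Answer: -119203/1055 ≈ -112.99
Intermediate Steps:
L(w, A) = w + 2*A (L(w, A) = (A + w) + A = w + 2*A)
n(X) = 2*X
n(-216)/(-37980) + L(73, -99 - 1*(-6)) = (2*(-216))/(-37980) + (73 + 2*(-99 - 1*(-6))) = -432*(-1/37980) + (73 + 2*(-99 + 6)) = 12/1055 + (73 + 2*(-93)) = 12/1055 + (73 - 186) = 12/1055 - 113 = -119203/1055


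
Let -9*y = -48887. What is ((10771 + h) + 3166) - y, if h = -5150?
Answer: 30196/9 ≈ 3355.1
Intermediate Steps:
y = 48887/9 (y = -1/9*(-48887) = 48887/9 ≈ 5431.9)
((10771 + h) + 3166) - y = ((10771 - 5150) + 3166) - 1*48887/9 = (5621 + 3166) - 48887/9 = 8787 - 48887/9 = 30196/9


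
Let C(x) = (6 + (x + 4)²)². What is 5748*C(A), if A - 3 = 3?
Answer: 64584528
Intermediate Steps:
A = 6 (A = 3 + 3 = 6)
C(x) = (6 + (4 + x)²)²
5748*C(A) = 5748*(6 + (4 + 6)²)² = 5748*(6 + 10²)² = 5748*(6 + 100)² = 5748*106² = 5748*11236 = 64584528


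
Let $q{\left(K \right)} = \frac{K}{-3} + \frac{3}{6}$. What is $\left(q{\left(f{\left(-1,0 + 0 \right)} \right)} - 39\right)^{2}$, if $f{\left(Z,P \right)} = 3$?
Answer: $\frac{6241}{4} \approx 1560.3$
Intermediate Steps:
$q{\left(K \right)} = \frac{1}{2} - \frac{K}{3}$ ($q{\left(K \right)} = K \left(- \frac{1}{3}\right) + 3 \cdot \frac{1}{6} = - \frac{K}{3} + \frac{1}{2} = \frac{1}{2} - \frac{K}{3}$)
$\left(q{\left(f{\left(-1,0 + 0 \right)} \right)} - 39\right)^{2} = \left(\left(\frac{1}{2} - 1\right) - 39\right)^{2} = \left(- \frac{1}{2} - 39\right)^{2} = \left(- \frac{79}{2}\right)^{2} = \frac{6241}{4}$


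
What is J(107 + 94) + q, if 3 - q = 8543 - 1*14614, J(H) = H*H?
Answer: 46475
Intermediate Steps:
J(H) = H²
q = 6074 (q = 3 - (8543 - 1*14614) = 3 - (8543 - 14614) = 3 - 1*(-6071) = 3 + 6071 = 6074)
J(107 + 94) + q = (107 + 94)² + 6074 = 201² + 6074 = 40401 + 6074 = 46475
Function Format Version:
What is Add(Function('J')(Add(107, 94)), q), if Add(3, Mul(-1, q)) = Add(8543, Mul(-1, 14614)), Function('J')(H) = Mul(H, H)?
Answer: 46475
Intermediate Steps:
Function('J')(H) = Pow(H, 2)
q = 6074 (q = Add(3, Mul(-1, Add(8543, Mul(-1, 14614)))) = Add(3, Mul(-1, Add(8543, -14614))) = Add(3, Mul(-1, -6071)) = Add(3, 6071) = 6074)
Add(Function('J')(Add(107, 94)), q) = Add(Pow(Add(107, 94), 2), 6074) = Add(Pow(201, 2), 6074) = Add(40401, 6074) = 46475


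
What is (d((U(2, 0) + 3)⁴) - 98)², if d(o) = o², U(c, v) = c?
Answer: 152511337729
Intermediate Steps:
(d((U(2, 0) + 3)⁴) - 98)² = (((2 + 3)⁴)² - 98)² = ((5⁴)² - 98)² = (625² - 98)² = (390625 - 98)² = 390527² = 152511337729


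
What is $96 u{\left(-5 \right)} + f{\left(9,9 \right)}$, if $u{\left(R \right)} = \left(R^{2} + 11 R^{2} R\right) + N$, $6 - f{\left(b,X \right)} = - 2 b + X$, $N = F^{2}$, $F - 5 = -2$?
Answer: $-128721$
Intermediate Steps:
$F = 3$ ($F = 5 - 2 = 3$)
$N = 9$ ($N = 3^{2} = 9$)
$f{\left(b,X \right)} = 6 - X + 2 b$ ($f{\left(b,X \right)} = 6 - \left(- 2 b + X\right) = 6 - \left(X - 2 b\right) = 6 - X + 2 b$)
$u{\left(R \right)} = 9 + R^{2} + 11 R^{3}$ ($u{\left(R \right)} = \left(R^{2} + 11 R^{2} R\right) + 9 = \left(R^{2} + 11 R^{3}\right) + 9 = 9 + R^{2} + 11 R^{3}$)
$96 u{\left(-5 \right)} + f{\left(9,9 \right)} = 96 \left(9 + \left(-5\right)^{2} + 11 \left(-5\right)^{3}\right) + \left(6 - 9 + 2 \cdot 9\right) = 96 \left(9 + 25 + 11 \left(-125\right)\right) + \left(6 - 9 + 18\right) = 96 \left(9 + 25 - 1375\right) + 15 = 96 \left(-1341\right) + 15 = -128736 + 15 = -128721$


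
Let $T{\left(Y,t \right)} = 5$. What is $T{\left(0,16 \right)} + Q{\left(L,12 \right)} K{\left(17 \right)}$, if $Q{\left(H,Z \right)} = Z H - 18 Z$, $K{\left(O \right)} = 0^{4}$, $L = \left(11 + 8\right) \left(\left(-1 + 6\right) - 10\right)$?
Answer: $5$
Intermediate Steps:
$L = -95$ ($L = 19 \left(5 - 10\right) = 19 \left(-5\right) = -95$)
$K{\left(O \right)} = 0$
$Q{\left(H,Z \right)} = - 18 Z + H Z$ ($Q{\left(H,Z \right)} = H Z - 18 Z = - 18 Z + H Z$)
$T{\left(0,16 \right)} + Q{\left(L,12 \right)} K{\left(17 \right)} = 5 + 12 \left(-18 - 95\right) 0 = 5 + 12 \left(-113\right) 0 = 5 - 0 = 5 + 0 = 5$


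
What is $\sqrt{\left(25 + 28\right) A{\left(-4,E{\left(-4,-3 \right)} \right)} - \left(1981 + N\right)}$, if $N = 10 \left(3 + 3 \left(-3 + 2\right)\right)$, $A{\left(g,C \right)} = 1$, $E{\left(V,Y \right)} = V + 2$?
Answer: $2 i \sqrt{482} \approx 43.909 i$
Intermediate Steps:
$E{\left(V,Y \right)} = 2 + V$
$N = 0$ ($N = 10 \left(3 + 3 \left(-1\right)\right) = 10 \left(3 - 3\right) = 10 \cdot 0 = 0$)
$\sqrt{\left(25 + 28\right) A{\left(-4,E{\left(-4,-3 \right)} \right)} - \left(1981 + N\right)} = \sqrt{\left(25 + 28\right) 1 - 1981} = \sqrt{53 \cdot 1 + \left(-1981 + 0\right)} = \sqrt{53 - 1981} = \sqrt{-1928} = 2 i \sqrt{482}$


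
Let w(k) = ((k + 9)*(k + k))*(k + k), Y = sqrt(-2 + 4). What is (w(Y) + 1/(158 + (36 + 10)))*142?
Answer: 1042919/102 + 1136*sqrt(2) ≈ 11831.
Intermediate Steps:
Y = sqrt(2) ≈ 1.4142
w(k) = 4*k**2*(9 + k) (w(k) = ((9 + k)*(2*k))*(2*k) = (2*k*(9 + k))*(2*k) = 4*k**2*(9 + k))
(w(Y) + 1/(158 + (36 + 10)))*142 = (4*(sqrt(2))**2*(9 + sqrt(2)) + 1/(158 + (36 + 10)))*142 = (4*2*(9 + sqrt(2)) + 1/(158 + 46))*142 = ((72 + 8*sqrt(2)) + 1/204)*142 = (14689/204 + 8*sqrt(2))*142 = 1042919/102 + 1136*sqrt(2)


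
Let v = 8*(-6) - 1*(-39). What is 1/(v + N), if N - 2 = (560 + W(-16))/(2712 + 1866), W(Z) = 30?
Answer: -2289/15728 ≈ -0.14554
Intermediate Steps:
v = -9 (v = -48 + 39 = -9)
N = 4873/2289 (N = 2 + (560 + 30)/(2712 + 1866) = 2 + 590/4578 = 2 + 590*(1/4578) = 2 + 295/2289 = 4873/2289 ≈ 2.1289)
1/(v + N) = 1/(-9 + 4873/2289) = 1/(-15728/2289) = -2289/15728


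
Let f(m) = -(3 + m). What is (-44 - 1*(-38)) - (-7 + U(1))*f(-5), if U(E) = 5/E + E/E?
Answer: -4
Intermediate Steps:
U(E) = 1 + 5/E (U(E) = 5/E + 1 = 1 + 5/E)
f(m) = -3 - m
(-44 - 1*(-38)) - (-7 + U(1))*f(-5) = (-44 - 1*(-38)) - (-7 + (5 + 1)/1)*(-3 - 1*(-5)) = (-44 + 38) - (-7 + 1*6)*(-3 + 5) = -6 - (-7 + 6)*2 = -6 - (-1)*2 = -6 - 1*(-2) = -6 + 2 = -4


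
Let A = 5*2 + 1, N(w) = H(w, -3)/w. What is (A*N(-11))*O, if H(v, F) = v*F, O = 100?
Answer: -3300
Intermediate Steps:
H(v, F) = F*v
N(w) = -3 (N(w) = (-3*w)/w = -3)
A = 11 (A = 10 + 1 = 11)
(A*N(-11))*O = (11*(-3))*100 = -33*100 = -3300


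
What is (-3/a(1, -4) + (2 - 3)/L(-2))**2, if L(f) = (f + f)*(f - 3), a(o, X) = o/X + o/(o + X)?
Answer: 508369/19600 ≈ 25.937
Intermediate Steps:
a(o, X) = o/X + o/(X + o)
L(f) = 2*f*(-3 + f) (L(f) = (2*f)*(-3 + f) = 2*f*(-3 + f))
(-3/a(1, -4) + (2 - 3)/L(-2))**2 = (-3*(-4*(-4 + 1)/(1 + 2*(-4))) + (2 - 3)/((2*(-2)*(-3 - 2))))**2 = (-3*12/(1 - 8) - 1/(2*(-2)*(-5)))**2 = (-3/(1*(-1/4)*(-1/3)*(-7)) - 1/20)**2 = (-3/(-7/12) - 1*1/20)**2 = (-3*(-12/7) - 1/20)**2 = (36/7 - 1/20)**2 = (713/140)**2 = 508369/19600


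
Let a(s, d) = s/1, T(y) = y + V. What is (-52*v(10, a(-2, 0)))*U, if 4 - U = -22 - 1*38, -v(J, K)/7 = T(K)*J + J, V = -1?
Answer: -465920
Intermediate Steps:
T(y) = -1 + y (T(y) = y - 1 = -1 + y)
a(s, d) = s (a(s, d) = s*1 = s)
v(J, K) = -7*J - 7*J*(-1 + K) (v(J, K) = -7*((-1 + K)*J + J) = -7*(J*(-1 + K) + J) = -7*(J + J*(-1 + K)) = -7*J - 7*J*(-1 + K))
U = 64 (U = 4 - (-22 - 1*38) = 4 - (-22 - 38) = 4 - 1*(-60) = 4 + 60 = 64)
(-52*v(10, a(-2, 0)))*U = -(-364)*10*(-2)*64 = -52*140*64 = -7280*64 = -465920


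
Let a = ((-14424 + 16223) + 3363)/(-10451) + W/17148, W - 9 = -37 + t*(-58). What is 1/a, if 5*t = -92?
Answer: -74672395/32357207 ≈ -2.3078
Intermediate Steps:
t = -92/5 (t = (⅕)*(-92) = -92/5 ≈ -18.400)
W = 5196/5 (W = 9 + (-37 - 92/5*(-58)) = 9 + (-37 + 5336/5) = 9 + 5151/5 = 5196/5 ≈ 1039.2)
a = -32357207/74672395 (a = ((-14424 + 16223) + 3363)/(-10451) + (5196/5)/17148 = (1799 + 3363)*(-1/10451) + (5196/5)*(1/17148) = 5162*(-1/10451) + 433/7145 = -5162/10451 + 433/7145 = -32357207/74672395 ≈ -0.43332)
1/a = 1/(-32357207/74672395) = -74672395/32357207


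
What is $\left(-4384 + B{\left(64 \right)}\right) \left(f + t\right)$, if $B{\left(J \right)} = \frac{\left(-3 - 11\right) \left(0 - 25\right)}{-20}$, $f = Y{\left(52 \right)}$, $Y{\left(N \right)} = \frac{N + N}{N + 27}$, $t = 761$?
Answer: $- \frac{530143069}{158} \approx -3.3553 \cdot 10^{6}$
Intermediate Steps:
$Y{\left(N \right)} = \frac{2 N}{27 + N}$
$f = \frac{104}{79}$ ($f = 2 \cdot 52 \frac{1}{27 + 52} = 2 \cdot 52 \cdot \frac{1}{79} = \frac{104}{79} \approx 1.3165$)
$B{\left(J \right)} = - \frac{35}{2}$ ($B{\left(J \right)} = \left(-14\right) \left(-25\right) \left(- \frac{1}{20}\right) = 350 \left(- \frac{1}{20}\right) = - \frac{35}{2}$)
$\left(-4384 + B{\left(64 \right)}\right) \left(f + t\right) = \left(-4384 - \frac{35}{2}\right) \left(\frac{104}{79} + 761\right) = \left(- \frac{8803}{2}\right) \frac{60223}{79} = - \frac{530143069}{158}$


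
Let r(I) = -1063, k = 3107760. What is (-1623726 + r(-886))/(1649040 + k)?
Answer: -1624789/4756800 ≈ -0.34157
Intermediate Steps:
(-1623726 + r(-886))/(1649040 + k) = (-1623726 - 1063)/(1649040 + 3107760) = -1624789/4756800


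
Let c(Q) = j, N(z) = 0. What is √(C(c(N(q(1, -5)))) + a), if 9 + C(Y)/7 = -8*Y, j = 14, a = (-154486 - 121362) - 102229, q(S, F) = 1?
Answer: 2*I*√94731 ≈ 615.57*I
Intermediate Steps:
a = -378077 (a = -275848 - 102229 = -378077)
c(Q) = 14
C(Y) = -63 - 56*Y (C(Y) = -63 + 7*(-8*Y) = -63 - 56*Y)
√(C(c(N(q(1, -5)))) + a) = √((-63 - 56*14) - 378077) = √((-63 - 784) - 378077) = √(-847 - 378077) = √(-378924) = 2*I*√94731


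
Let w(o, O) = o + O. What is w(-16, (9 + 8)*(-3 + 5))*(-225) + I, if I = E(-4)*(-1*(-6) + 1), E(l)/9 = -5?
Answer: -4365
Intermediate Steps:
E(l) = -45 (E(l) = 9*(-5) = -45)
w(o, O) = O + o
I = -315 (I = -45*(-1*(-6) + 1) = -45*(6 + 1) = -45*7 = -315)
w(-16, (9 + 8)*(-3 + 5))*(-225) + I = ((9 + 8)*(-3 + 5) - 16)*(-225) - 315 = (17*2 - 16)*(-225) - 315 = (34 - 16)*(-225) - 315 = 18*(-225) - 315 = -4050 - 315 = -4365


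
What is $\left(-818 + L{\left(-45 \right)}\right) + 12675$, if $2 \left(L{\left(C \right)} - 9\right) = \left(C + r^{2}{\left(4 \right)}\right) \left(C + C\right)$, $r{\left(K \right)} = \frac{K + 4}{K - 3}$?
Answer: $11011$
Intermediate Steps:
$r{\left(K \right)} = \frac{4 + K}{-3 + K}$
$L{\left(C \right)} = 9 + C \left(64 + C\right)$ ($L{\left(C \right)} = 9 + \frac{\left(C + \left(\frac{4 + 4}{-3 + 4}\right)^{2}\right) \left(C + C\right)}{2} = 9 + \frac{\left(C + \left(1^{-1} \cdot 8\right)^{2}\right) 2 C}{2} = 9 + \frac{\left(C + \left(1 \cdot 8\right)^{2}\right) 2 C}{2} = 9 + \frac{\left(C + 8^{2}\right) 2 C}{2} = 9 + \frac{\left(C + 64\right) 2 C}{2} = 9 + \frac{\left(64 + C\right) 2 C}{2} = 9 + \frac{2 C \left(64 + C\right)}{2} = 9 + C \left(64 + C\right)$)
$\left(-818 + L{\left(-45 \right)}\right) + 12675 = \left(-818 + \left(9 + \left(-45\right)^{2} + 64 \left(-45\right)\right)\right) + 12675 = \left(-818 + \left(9 + 2025 - 2880\right)\right) + 12675 = \left(-818 - 846\right) + 12675 = -1664 + 12675 = 11011$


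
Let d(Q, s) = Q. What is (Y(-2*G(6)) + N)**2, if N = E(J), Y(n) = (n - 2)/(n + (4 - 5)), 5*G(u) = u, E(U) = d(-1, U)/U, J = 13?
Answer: 72361/48841 ≈ 1.4816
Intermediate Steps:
E(U) = -1/U
G(u) = u/5
Y(n) = (-2 + n)/(-1 + n) (Y(n) = (-2 + n)/(n - 1) = (-2 + n)/(-1 + n))
N = -1/13 ≈ -0.076923
(Y(-2*G(6)) + N)**2 = ((-2 - 2*6/5)/(-1 - 2*6/5) - 1/13)**2 = ((-2 - 12/5)/(-1 - 12/5) - 1/13)**2 = (-22/5/(-17/5) - 1/13)**2 = (-5/17*(-22/5) - 1/13)**2 = (22/17 - 1/13)**2 = (269/221)**2 = 72361/48841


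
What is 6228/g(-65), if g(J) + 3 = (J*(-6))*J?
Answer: -692/2817 ≈ -0.24565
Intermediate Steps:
g(J) = -3 - 6*J² (g(J) = -3 + (J*(-6))*J = -3 + (-6*J)*J = -3 - 6*J²)
6228/g(-65) = 6228/(-3 - 6*(-65)²) = 6228/(-3 - 6*4225) = 6228/(-3 - 25350) = 6228/(-25353) = 6228*(-1/25353) = -692/2817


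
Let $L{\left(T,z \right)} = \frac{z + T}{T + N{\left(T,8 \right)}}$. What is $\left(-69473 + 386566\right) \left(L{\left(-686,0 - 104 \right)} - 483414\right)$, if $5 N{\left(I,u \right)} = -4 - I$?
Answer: $- \frac{210615980361073}{1374} \approx -1.5329 \cdot 10^{11}$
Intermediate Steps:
$N{\left(I,u \right)} = - \frac{4}{5} - \frac{I}{5}$ ($N{\left(I,u \right)} = \frac{-4 - I}{5} = - \frac{4}{5} - \frac{I}{5}$)
$L{\left(T,z \right)} = \frac{T + z}{- \frac{4}{5} + \frac{4 T}{5}}$ ($L{\left(T,z \right)} = \frac{z + T}{T - \left(\frac{4}{5} + \frac{T}{5}\right)} = \frac{T + z}{- \frac{4}{5} + \frac{4 T}{5}}$)
$\left(-69473 + 386566\right) \left(L{\left(-686,0 - 104 \right)} - 483414\right) = \left(-69473 + 386566\right) \left(\frac{5 \left(-686 + \left(0 - 104\right)\right)}{4 \left(-1 - 686\right)} - 483414\right) = 317093 \left(\frac{5 \left(-686 + \left(0 - 104\right)\right)}{4 \left(-687\right)} - 483414\right) = 317093 \left(\frac{5}{4} \left(- \frac{1}{687}\right) \left(-686 - 104\right) - 483414\right) = 317093 \left(\frac{5}{4} \left(- \frac{1}{687}\right) \left(-790\right) - 483414\right) = 317093 \left(\frac{1975}{1374} - 483414\right) = 317093 \left(- \frac{664208861}{1374}\right) = - \frac{210615980361073}{1374}$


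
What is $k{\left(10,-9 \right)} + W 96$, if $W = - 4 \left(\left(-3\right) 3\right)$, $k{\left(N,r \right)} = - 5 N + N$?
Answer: $3416$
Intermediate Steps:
$k{\left(N,r \right)} = - 4 N$
$W = 36$ ($W = \left(-4\right) \left(-9\right) = 36$)
$k{\left(10,-9 \right)} + W 96 = \left(-4\right) 10 + 36 \cdot 96 = -40 + 3456 = 3416$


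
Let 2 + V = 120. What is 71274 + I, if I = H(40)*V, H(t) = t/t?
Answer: 71392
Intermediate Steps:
H(t) = 1
V = 118 (V = -2 + 120 = 118)
I = 118 (I = 1*118 = 118)
71274 + I = 71274 + 118 = 71392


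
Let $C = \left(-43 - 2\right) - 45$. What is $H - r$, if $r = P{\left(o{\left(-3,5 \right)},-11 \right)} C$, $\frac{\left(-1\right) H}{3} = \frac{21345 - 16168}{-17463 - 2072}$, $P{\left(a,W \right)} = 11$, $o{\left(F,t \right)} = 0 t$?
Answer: $\frac{19355181}{19535} \approx 990.79$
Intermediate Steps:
$o{\left(F,t \right)} = 0$
$H = \frac{15531}{19535}$ ($H = - 3 \frac{21345 - 16168}{-17463 - 2072} = - 3 \frac{5177}{-19535} = - 3 \cdot 5177 \left(- \frac{1}{19535}\right) = \left(-3\right) \left(- \frac{5177}{19535}\right) = \frac{15531}{19535} \approx 0.79503$)
$C = -90$ ($C = -45 - 45 = -90$)
$r = -990$ ($r = 11 \left(-90\right) = -990$)
$H - r = \frac{15531}{19535} - -990 = \frac{15531}{19535} + 990 = \frac{19355181}{19535}$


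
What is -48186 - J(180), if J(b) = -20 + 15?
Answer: -48181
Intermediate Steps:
J(b) = -5
-48186 - J(180) = -48186 - 1*(-5) = -48186 + 5 = -48181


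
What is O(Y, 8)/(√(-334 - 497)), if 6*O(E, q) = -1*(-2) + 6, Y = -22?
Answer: -4*I*√831/2493 ≈ -0.046253*I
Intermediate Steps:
O(E, q) = 4/3 (O(E, q) = (-1*(-2) + 6)/6 = (2 + 6)/6 = (⅙)*8 = 4/3)
O(Y, 8)/(√(-334 - 497)) = 4/(3*(√(-334 - 497))) = 4/(3*(√(-831))) = 4/(3*((I*√831))) = 4*(-I*√831/831)/3 = -4*I*√831/2493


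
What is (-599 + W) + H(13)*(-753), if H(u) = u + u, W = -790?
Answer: -20967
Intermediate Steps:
H(u) = 2*u
(-599 + W) + H(13)*(-753) = (-599 - 790) + (2*13)*(-753) = -1389 + 26*(-753) = -1389 - 19578 = -20967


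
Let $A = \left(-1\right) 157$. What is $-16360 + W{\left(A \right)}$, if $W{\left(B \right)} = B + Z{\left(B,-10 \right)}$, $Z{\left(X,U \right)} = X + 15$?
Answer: $-16659$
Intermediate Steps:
$Z{\left(X,U \right)} = 15 + X$
$A = -157$
$W{\left(B \right)} = 15 + 2 B$ ($W{\left(B \right)} = B + \left(15 + B\right) = 15 + 2 B$)
$-16360 + W{\left(A \right)} = -16360 + \left(15 + 2 \left(-157\right)\right) = -16360 + \left(15 - 314\right) = -16360 - 299 = -16659$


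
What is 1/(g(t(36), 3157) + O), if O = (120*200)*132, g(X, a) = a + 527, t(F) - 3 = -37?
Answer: 1/3171684 ≈ 3.1529e-7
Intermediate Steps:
t(F) = -34 (t(F) = 3 - 37 = -34)
g(X, a) = 527 + a
O = 3168000 (O = 24000*132 = 3168000)
1/(g(t(36), 3157) + O) = 1/((527 + 3157) + 3168000) = 1/(3684 + 3168000) = 1/3171684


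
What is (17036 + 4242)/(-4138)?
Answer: -10639/2069 ≈ -5.1421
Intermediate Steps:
(17036 + 4242)/(-4138) = 21278*(-1/4138) = -10639/2069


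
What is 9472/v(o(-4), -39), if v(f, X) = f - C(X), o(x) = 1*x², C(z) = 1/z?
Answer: 369408/625 ≈ 591.05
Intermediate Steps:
o(x) = x²
v(f, X) = f - 1/X
9472/v(o(-4), -39) = 9472/((-4)² - 1/(-39)) = 9472/(16 - 1*(-1/39)) = 9472/(16 + 1/39) = 9472/(625/39) = 9472*(39/625) = 369408/625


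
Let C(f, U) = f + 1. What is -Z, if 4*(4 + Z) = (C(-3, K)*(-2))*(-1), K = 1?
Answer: 5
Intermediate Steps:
C(f, U) = 1 + f
Z = -5 (Z = -4 + (((1 - 3)*(-2))*(-1))/4 = -4 + (-2*(-2)*(-1))/4 = -4 + (4*(-1))/4 = -4 + (¼)*(-4) = -4 - 1 = -5)
-Z = -1*(-5) = 5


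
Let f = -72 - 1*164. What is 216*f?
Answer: -50976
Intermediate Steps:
f = -236 (f = -72 - 164 = -236)
216*f = 216*(-236) = -50976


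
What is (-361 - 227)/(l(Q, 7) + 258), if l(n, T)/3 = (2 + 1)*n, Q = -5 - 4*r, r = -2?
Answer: -196/95 ≈ -2.0632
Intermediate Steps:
Q = 3 (Q = -5 - 4*(-2) = -5 + 8 = 3)
l(n, T) = 9*n (l(n, T) = 3*((2 + 1)*n) = 3*(3*n) = 9*n)
(-361 - 227)/(l(Q, 7) + 258) = (-361 - 227)/(9*3 + 258) = -588/(27 + 258) = -588/285 = -588*1/285 = -196/95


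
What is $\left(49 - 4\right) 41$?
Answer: $1845$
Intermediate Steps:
$\left(49 - 4\right) 41 = 45 \cdot 41 = 1845$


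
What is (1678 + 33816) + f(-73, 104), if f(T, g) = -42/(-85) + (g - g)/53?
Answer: 3017032/85 ≈ 35495.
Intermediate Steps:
f(T, g) = 42/85 (f(T, g) = -42*(-1/85) + 0*(1/53) = 42/85 + 0 = 42/85)
(1678 + 33816) + f(-73, 104) = (1678 + 33816) + 42/85 = 35494 + 42/85 = 3017032/85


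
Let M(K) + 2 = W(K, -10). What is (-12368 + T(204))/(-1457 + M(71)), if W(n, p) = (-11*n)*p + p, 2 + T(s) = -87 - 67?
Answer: -12524/6341 ≈ -1.9751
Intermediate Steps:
T(s) = -156 (T(s) = -2 + (-87 - 67) = -2 - 154 = -156)
W(n, p) = p - 11*n*p (W(n, p) = -11*n*p + p = p - 11*n*p)
M(K) = -12 + 110*K (M(K) = -2 - 10*(1 - 11*K) = -2 + (-10 + 110*K) = -12 + 110*K)
(-12368 + T(204))/(-1457 + M(71)) = (-12368 - 156)/(-1457 + (-12 + 110*71)) = -12524/(-1457 + (-12 + 7810)) = -12524/(-1457 + 7798) = -12524/6341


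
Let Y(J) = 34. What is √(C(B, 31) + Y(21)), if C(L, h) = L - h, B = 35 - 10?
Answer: 2*√7 ≈ 5.2915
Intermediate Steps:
B = 25
√(C(B, 31) + Y(21)) = √((25 - 1*31) + 34) = √((25 - 31) + 34) = √(-6 + 34) = √28 = 2*√7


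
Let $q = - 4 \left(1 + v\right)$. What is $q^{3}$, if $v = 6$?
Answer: $-21952$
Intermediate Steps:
$q = -28$ ($q = - 4 \left(1 + 6\right) = \left(-4\right) 7 = -28$)
$q^{3} = \left(-28\right)^{3} = -21952$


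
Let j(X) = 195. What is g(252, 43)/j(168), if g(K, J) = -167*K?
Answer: -14028/65 ≈ -215.82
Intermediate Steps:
g(252, 43)/j(168) = -167*252/195 = -42084*1/195 = -14028/65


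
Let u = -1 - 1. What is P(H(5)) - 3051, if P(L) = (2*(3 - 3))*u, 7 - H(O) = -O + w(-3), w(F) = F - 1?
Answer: -3051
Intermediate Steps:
w(F) = -1 + F
u = -2
H(O) = 11 + O (H(O) = 7 - (-O + (-1 - 3)) = 7 - (-O - 4) = 7 - (-4 - O) = 7 + (4 + O) = 11 + O)
P(L) = 0 (P(L) = (2*(3 - 3))*(-2) = (2*0)*(-2) = 0*(-2) = 0)
P(H(5)) - 3051 = 0 - 3051 = -3051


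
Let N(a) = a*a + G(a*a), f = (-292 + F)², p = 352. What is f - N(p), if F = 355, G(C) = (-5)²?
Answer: -119960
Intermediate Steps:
G(C) = 25
f = 3969 (f = (-292 + 355)² = 63² = 3969)
N(a) = 25 + a² (N(a) = a*a + 25 = a² + 25 = 25 + a²)
f - N(p) = 3969 - (25 + 352²) = 3969 - (25 + 123904) = 3969 - 1*123929 = 3969 - 123929 = -119960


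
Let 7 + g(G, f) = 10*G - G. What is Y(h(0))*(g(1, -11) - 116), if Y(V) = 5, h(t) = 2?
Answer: -570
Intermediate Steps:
g(G, f) = -7 + 9*G (g(G, f) = -7 + (10*G - G) = -7 + 9*G)
Y(h(0))*(g(1, -11) - 116) = 5*((-7 + 9*1) - 116) = 5*((-7 + 9) - 116) = 5*(2 - 116) = 5*(-114) = -570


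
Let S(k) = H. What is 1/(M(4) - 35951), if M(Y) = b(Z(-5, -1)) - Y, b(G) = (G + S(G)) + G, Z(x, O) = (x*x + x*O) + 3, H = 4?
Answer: -1/35885 ≈ -2.7867e-5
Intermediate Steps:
S(k) = 4
Z(x, O) = 3 + x² + O*x (Z(x, O) = (x² + O*x) + 3 = 3 + x² + O*x)
b(G) = 4 + 2*G (b(G) = (G + 4) + G = (4 + G) + G = 4 + 2*G)
M(Y) = 70 - Y (M(Y) = (4 + 2*(3 + (-5)² - 1*(-5))) - Y = (4 + 2*(3 + 25 + 5)) - Y = (4 + 2*33) - Y = (4 + 66) - Y = 70 - Y)
1/(M(4) - 35951) = 1/((70 - 1*4) - 35951) = 1/((70 - 4) - 35951) = 1/(66 - 35951) = 1/(-35885) = -1/35885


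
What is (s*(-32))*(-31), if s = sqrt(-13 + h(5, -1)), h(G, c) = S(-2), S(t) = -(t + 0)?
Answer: 992*I*sqrt(11) ≈ 3290.1*I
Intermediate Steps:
S(t) = -t
h(G, c) = 2 (h(G, c) = -1*(-2) = 2)
s = I*sqrt(11) (s = sqrt(-13 + 2) = sqrt(-11) = I*sqrt(11) ≈ 3.3166*I)
(s*(-32))*(-31) = ((I*sqrt(11))*(-32))*(-31) = -32*I*sqrt(11)*(-31) = 992*I*sqrt(11)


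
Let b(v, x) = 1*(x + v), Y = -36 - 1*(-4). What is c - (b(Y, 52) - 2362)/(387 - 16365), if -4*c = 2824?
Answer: -5641405/7989 ≈ -706.15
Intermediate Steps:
c = -706 (c = -1/4*2824 = -706)
Y = -32 (Y = -36 + 4 = -32)
b(v, x) = v + x (b(v, x) = 1*(v + x) = v + x)
c - (b(Y, 52) - 2362)/(387 - 16365) = -706 - ((-32 + 52) - 2362)/(387 - 16365) = -706 - (20 - 2362)/(-15978) = -706 - (-2342)*(-1)/15978 = -706 - 1*1171/7989 = -706 - 1171/7989 = -5641405/7989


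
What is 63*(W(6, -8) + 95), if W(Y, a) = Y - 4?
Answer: 6111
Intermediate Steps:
W(Y, a) = -4 + Y
63*(W(6, -8) + 95) = 63*((-4 + 6) + 95) = 63*(2 + 95) = 63*97 = 6111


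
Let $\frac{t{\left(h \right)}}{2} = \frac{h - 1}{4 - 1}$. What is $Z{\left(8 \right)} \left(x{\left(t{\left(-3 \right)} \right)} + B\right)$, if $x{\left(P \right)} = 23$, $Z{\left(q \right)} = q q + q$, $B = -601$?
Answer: $-41616$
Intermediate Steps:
$t{\left(h \right)} = - \frac{2}{3} + \frac{2 h}{3}$ ($t{\left(h \right)} = 2 \frac{h - 1}{4 - 1} = 2 \frac{-1 + h}{3} = 2 \left(-1 + h\right) \frac{1}{3} = 2 \left(- \frac{1}{3} + \frac{h}{3}\right) = - \frac{2}{3} + \frac{2 h}{3}$)
$Z{\left(q \right)} = q + q^{2}$ ($Z{\left(q \right)} = q^{2} + q = q + q^{2}$)
$Z{\left(8 \right)} \left(x{\left(t{\left(-3 \right)} \right)} + B\right) = 8 \left(1 + 8\right) \left(23 - 601\right) = 8 \cdot 9 \left(-578\right) = 72 \left(-578\right) = -41616$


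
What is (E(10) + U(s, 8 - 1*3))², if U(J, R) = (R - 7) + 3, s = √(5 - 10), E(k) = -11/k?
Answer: 1/100 ≈ 0.010000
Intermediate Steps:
s = I*√5 (s = √(-5) = I*√5 ≈ 2.2361*I)
U(J, R) = -4 + R (U(J, R) = (-7 + R) + 3 = -4 + R)
(E(10) + U(s, 8 - 1*3))² = (-11/10 + (-4 + (8 - 1*3)))² = (-11*⅒ + (-4 + (8 - 3)))² = (-11/10 + (-4 + 5))² = (-11/10 + 1)² = (-⅒)² = 1/100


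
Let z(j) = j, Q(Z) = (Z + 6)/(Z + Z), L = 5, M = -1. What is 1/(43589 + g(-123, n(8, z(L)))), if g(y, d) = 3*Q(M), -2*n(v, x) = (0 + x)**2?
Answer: 2/87163 ≈ 2.2946e-5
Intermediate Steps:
Q(Z) = (6 + Z)/(2*Z) (Q(Z) = (6 + Z)/((2*Z)) = (6 + Z)*(1/(2*Z)) = (6 + Z)/(2*Z))
n(v, x) = -x**2/2 (n(v, x) = -(0 + x)**2/2 = -x**2/2)
g(y, d) = -15/2 (g(y, d) = 3*((1/2)*(6 - 1)/(-1)) = 3*((1/2)*(-1)*5) = 3*(-5/2) = -15/2)
1/(43589 + g(-123, n(8, z(L)))) = 1/(43589 - 15/2) = 1/(87163/2) = 2/87163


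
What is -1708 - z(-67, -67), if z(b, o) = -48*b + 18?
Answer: -4942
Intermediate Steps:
z(b, o) = 18 - 48*b
-1708 - z(-67, -67) = -1708 - (18 - 48*(-67)) = -1708 - (18 + 3216) = -1708 - 1*3234 = -1708 - 3234 = -4942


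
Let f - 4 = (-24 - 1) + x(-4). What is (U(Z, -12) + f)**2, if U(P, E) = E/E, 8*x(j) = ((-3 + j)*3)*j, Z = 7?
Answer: 361/4 ≈ 90.250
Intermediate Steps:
x(j) = j*(-9 + 3*j)/8 (x(j) = (((-3 + j)*3)*j)/8 = ((-9 + 3*j)*j)/8 = (j*(-9 + 3*j))/8 = j*(-9 + 3*j)/8)
U(P, E) = 1
f = -21/2 (f = 4 + ((-24 - 1) + (3/8)*(-4)*(-3 - 4)) = 4 + (-25 + (3/8)*(-4)*(-7)) = 4 + (-25 + 21/2) = 4 - 29/2 = -21/2 ≈ -10.500)
(U(Z, -12) + f)**2 = (1 - 21/2)**2 = (-19/2)**2 = 361/4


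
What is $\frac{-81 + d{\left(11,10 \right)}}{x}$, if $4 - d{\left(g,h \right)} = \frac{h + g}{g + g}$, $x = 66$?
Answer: $- \frac{1715}{1452} \approx -1.1811$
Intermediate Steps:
$d{\left(g,h \right)} = 4 - \frac{g + h}{2 g}$ ($d{\left(g,h \right)} = 4 - \frac{h + g}{g + g} = 4 - \frac{g + h}{2 g}$)
$\frac{-81 + d{\left(11,10 \right)}}{x} = \frac{-81 + \frac{\left(-1\right) 10 + 7 \cdot 11}{2 \cdot 11}}{66} = \left(-81 + \frac{1}{2} \cdot \frac{1}{11} \left(-10 + 77\right)\right) \frac{1}{66} = \left(-81 + \frac{1}{2} \cdot \frac{1}{11} \cdot 67\right) \frac{1}{66} = \left(-81 + \frac{67}{22}\right) \frac{1}{66} = \left(- \frac{1715}{22}\right) \frac{1}{66} = - \frac{1715}{1452}$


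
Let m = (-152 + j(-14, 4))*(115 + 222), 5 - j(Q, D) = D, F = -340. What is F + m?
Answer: -51227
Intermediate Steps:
j(Q, D) = 5 - D
m = -50887 (m = (-152 + (5 - 1*4))*(115 + 222) = (-152 + (5 - 4))*337 = (-152 + 1)*337 = -151*337 = -50887)
F + m = -340 - 50887 = -51227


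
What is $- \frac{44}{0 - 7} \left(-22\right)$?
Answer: $- \frac{968}{7} \approx -138.29$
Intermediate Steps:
$- \frac{44}{0 - 7} \left(-22\right) = - \frac{44}{-7} \left(-22\right) = \left(-44\right) \left(- \frac{1}{7}\right) \left(-22\right) = \frac{44}{7} \left(-22\right) = - \frac{968}{7}$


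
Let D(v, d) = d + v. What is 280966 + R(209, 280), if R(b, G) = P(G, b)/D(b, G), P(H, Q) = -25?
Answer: 137392349/489 ≈ 2.8097e+5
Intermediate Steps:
R(b, G) = -25/(G + b)
280966 + R(209, 280) = 280966 - 25/(280 + 209) = 280966 - 25/489 = 137392349/489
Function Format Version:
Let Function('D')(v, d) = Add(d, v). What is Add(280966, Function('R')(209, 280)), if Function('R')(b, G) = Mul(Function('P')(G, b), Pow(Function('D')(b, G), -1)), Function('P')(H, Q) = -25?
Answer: Rational(137392349, 489) ≈ 2.8097e+5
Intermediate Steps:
Function('R')(b, G) = Mul(-25, Pow(Add(G, b), -1))
Add(280966, Function('R')(209, 280)) = Add(280966, Mul(-25, Pow(Add(280, 209), -1))) = Add(280966, Mul(-25, Pow(489, -1))) = Add(280966, Mul(-25, Rational(1, 489))) = Add(280966, Rational(-25, 489)) = Rational(137392349, 489)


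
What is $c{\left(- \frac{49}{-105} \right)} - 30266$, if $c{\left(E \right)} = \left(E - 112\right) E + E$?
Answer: $- \frac{6821456}{225} \approx -30318.0$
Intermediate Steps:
$c{\left(E \right)} = E + E \left(-112 + E\right)$ ($c{\left(E \right)} = \left(-112 + E\right) E + E = E \left(-112 + E\right) + E = E + E \left(-112 + E\right)$)
$c{\left(- \frac{49}{-105} \right)} - 30266 = - \frac{49}{-105} \left(-111 - \frac{49}{-105}\right) - 30266 = \left(-49\right) \left(- \frac{1}{105}\right) \left(-111 - - \frac{7}{15}\right) - 30266 = \frac{7 \left(-111 + \frac{7}{15}\right)}{15} - 30266 = \frac{7}{15} \left(- \frac{1658}{15}\right) - 30266 = - \frac{11606}{225} - 30266 = - \frac{6821456}{225}$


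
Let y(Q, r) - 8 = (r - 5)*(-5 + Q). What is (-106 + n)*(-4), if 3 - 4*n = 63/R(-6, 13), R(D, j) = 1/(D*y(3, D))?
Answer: -10919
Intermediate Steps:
y(Q, r) = 8 + (-5 + Q)*(-5 + r) (y(Q, r) = 8 + (r - 5)*(-5 + Q) = 8 + (-5 + r)*(-5 + Q) = 8 + (-5 + Q)*(-5 + r))
R(D, j) = 1/(D*(18 - 2*D)) (R(D, j) = 1/(D*(33 - 5*3 - 5*D + 3*D)) = 1/(D*(33 - 15 - 5*D + 3*D)) = 1/(D*(18 - 2*D)))
n = 11343/4 (n = ¾ - 63/(4*((-½/(-6*(-9 - 6))))) = ¾ - 63/(4*((-½*(-⅙)/(-15)))) = ¾ - 63/(4*((-½*(-⅙)*(-1/15)))) = ¾ - 63/(4*(-1/180)) = ¾ - 63*(-180)/4 = ¾ - ¼*(-11340) = ¾ + 2835 = 11343/4 ≈ 2835.8)
(-106 + n)*(-4) = (-106 + 11343/4)*(-4) = (10919/4)*(-4) = -10919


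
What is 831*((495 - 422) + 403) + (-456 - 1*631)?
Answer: 394469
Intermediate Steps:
831*((495 - 422) + 403) + (-456 - 1*631) = 831*(73 + 403) + (-456 - 631) = 831*476 - 1087 = 395556 - 1087 = 394469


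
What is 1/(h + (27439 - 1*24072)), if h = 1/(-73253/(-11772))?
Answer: 73253/246654623 ≈ 0.00029699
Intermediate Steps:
h = 11772/73253 (h = 1/(-73253*(-1/11772)) = 1/(73253/11772) = 11772/73253 ≈ 0.16070)
1/(h + (27439 - 1*24072)) = 1/(11772/73253 + (27439 - 1*24072)) = 1/(11772/73253 + (27439 - 24072)) = 1/(11772/73253 + 3367) = 1/(246654623/73253) = 73253/246654623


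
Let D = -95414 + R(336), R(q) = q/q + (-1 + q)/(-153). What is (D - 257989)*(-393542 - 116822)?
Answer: 27595810696124/153 ≈ 1.8036e+11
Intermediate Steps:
R(q) = 154/153 - q/153 (R(q) = 1 + (-1 + q)*(-1/153) = 1 + (1/153 - q/153) = 154/153 - q/153)
D = -14598524/153 (D = -95414 + (154/153 - 1/153*336) = -95414 + (154/153 - 112/51) = -95414 - 182/153 = -14598524/153 ≈ -95415.)
(D - 257989)*(-393542 - 116822) = (-14598524/153 - 257989)*(-393542 - 116822) = -54070841/153*(-510364) = 27595810696124/153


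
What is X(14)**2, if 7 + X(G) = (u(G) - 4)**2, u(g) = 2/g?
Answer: 148996/2401 ≈ 62.056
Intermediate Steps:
X(G) = -7 + (-4 + 2/G)**2 (X(G) = -7 + (2/G - 4)**2 = -7 + (-4 + 2/G)**2)
X(14)**2 = (9 - 16/14 + 4/14**2)**2 = (9 - 16*1/14 + 4*(1/196))**2 = (9 - 8/7 + 1/49)**2 = (386/49)**2 = 148996/2401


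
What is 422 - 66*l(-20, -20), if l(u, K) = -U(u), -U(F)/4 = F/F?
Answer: 158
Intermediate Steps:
U(F) = -4 (U(F) = -4*F/F = -4*1 = -4)
l(u, K) = 4 (l(u, K) = -1*(-4) = 4)
422 - 66*l(-20, -20) = 422 - 66*4 = 422 - 264 = 158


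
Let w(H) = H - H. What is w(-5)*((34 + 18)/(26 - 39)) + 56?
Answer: 56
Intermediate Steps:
w(H) = 0
w(-5)*((34 + 18)/(26 - 39)) + 56 = 0*((34 + 18)/(26 - 39)) + 56 = 0*(52/(-13)) + 56 = 0*(52*(-1/13)) + 56 = 0*(-4) + 56 = 0 + 56 = 56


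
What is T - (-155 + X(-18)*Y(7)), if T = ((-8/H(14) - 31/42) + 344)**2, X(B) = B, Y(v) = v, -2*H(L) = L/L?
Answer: 228173605/1764 ≈ 1.2935e+5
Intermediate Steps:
H(L) = -1/2 (H(L) = -L/(2*L) = -1/2*1 = -1/2)
T = 227677921/1764 (T = ((-8/(-1/2) - 31/42) + 344)**2 = ((-8*(-2) - 31*1/42) + 344)**2 = ((16 - 31/42) + 344)**2 = (641/42 + 344)**2 = (15089/42)**2 = 227677921/1764 ≈ 1.2907e+5)
T - (-155 + X(-18)*Y(7)) = 227677921/1764 - (-155 - 18*7) = 227677921/1764 - (-155 - 126) = 227677921/1764 - 1*(-281) = 227677921/1764 + 281 = 228173605/1764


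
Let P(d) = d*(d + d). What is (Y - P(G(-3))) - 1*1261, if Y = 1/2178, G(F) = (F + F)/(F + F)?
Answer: -2750813/2178 ≈ -1263.0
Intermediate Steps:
G(F) = 1 (G(F) = (2*F)/((2*F)) = (2*F)*(1/(2*F)) = 1)
Y = 1/2178 ≈ 0.00045914
P(d) = 2*d² (P(d) = d*(2*d) = 2*d²)
(Y - P(G(-3))) - 1*1261 = (1/2178 - 2*1²) - 1*1261 = (1/2178 - 2) - 1261 = -4355/2178 - 1261 = -2750813/2178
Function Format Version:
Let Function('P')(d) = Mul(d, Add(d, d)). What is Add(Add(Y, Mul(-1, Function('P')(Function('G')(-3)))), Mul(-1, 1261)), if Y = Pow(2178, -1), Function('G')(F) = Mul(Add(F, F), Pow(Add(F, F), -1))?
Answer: Rational(-2750813, 2178) ≈ -1263.0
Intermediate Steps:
Function('G')(F) = 1 (Function('G')(F) = Mul(Mul(2, F), Pow(Mul(2, F), -1)) = Mul(Mul(2, F), Mul(Rational(1, 2), Pow(F, -1))) = 1)
Y = Rational(1, 2178) ≈ 0.00045914
Function('P')(d) = Mul(2, Pow(d, 2)) (Function('P')(d) = Mul(d, Mul(2, d)) = Mul(2, Pow(d, 2)))
Add(Add(Y, Mul(-1, Function('P')(Function('G')(-3)))), Mul(-1, 1261)) = Add(Add(Rational(1, 2178), Mul(-1, Mul(2, Pow(1, 2)))), Mul(-1, 1261)) = Add(Add(Rational(1, 2178), Mul(-1, Mul(2, 1))), -1261) = Add(Add(Rational(1, 2178), Mul(-1, 2)), -1261) = Add(Add(Rational(1, 2178), -2), -1261) = Add(Rational(-4355, 2178), -1261) = Rational(-2750813, 2178)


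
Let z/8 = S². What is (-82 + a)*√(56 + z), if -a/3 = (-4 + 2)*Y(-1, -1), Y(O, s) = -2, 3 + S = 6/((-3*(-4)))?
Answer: -94*√106 ≈ -967.79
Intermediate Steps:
S = -5/2 (S = -3 + 6/((-3*(-4))) = -3 + 6/12 = -3 + 6*(1/12) = -3 + ½ = -5/2 ≈ -2.5000)
a = -12 (a = -3*(-4 + 2)*(-2) = -(-6)*(-2) = -3*4 = -12)
z = 50 (z = 8*(-5/2)² = 8*(25/4) = 50)
(-82 + a)*√(56 + z) = (-82 - 12)*√(56 + 50) = -94*√106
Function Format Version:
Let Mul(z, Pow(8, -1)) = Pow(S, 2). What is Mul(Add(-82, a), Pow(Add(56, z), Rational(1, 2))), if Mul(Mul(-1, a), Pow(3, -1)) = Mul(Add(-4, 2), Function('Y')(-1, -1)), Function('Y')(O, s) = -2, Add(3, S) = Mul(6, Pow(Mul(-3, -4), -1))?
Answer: Mul(-94, Pow(106, Rational(1, 2))) ≈ -967.79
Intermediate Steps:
S = Rational(-5, 2) (S = Add(-3, Mul(6, Pow(Mul(-3, -4), -1))) = Add(-3, Mul(6, Pow(12, -1))) = Add(-3, Mul(6, Rational(1, 12))) = Add(-3, Rational(1, 2)) = Rational(-5, 2) ≈ -2.5000)
a = -12 (a = Mul(-3, Mul(Add(-4, 2), -2)) = Mul(-3, Mul(-2, -2)) = Mul(-3, 4) = -12)
z = 50 (z = Mul(8, Pow(Rational(-5, 2), 2)) = Mul(8, Rational(25, 4)) = 50)
Mul(Add(-82, a), Pow(Add(56, z), Rational(1, 2))) = Mul(Add(-82, -12), Pow(Add(56, 50), Rational(1, 2))) = Mul(-94, Pow(106, Rational(1, 2)))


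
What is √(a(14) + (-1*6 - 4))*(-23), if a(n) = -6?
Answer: -92*I ≈ -92.0*I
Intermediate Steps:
√(a(14) + (-1*6 - 4))*(-23) = √(-6 + (-1*6 - 4))*(-23) = √(-6 + (-6 - 4))*(-23) = √(-6 - 10)*(-23) = √(-16)*(-23) = (4*I)*(-23) = -92*I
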